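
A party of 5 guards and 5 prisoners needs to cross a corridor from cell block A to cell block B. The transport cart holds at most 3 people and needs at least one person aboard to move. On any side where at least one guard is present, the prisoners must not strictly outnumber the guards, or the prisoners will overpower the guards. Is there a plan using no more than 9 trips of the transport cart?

No

Counting alone: each trip to cell block B takes at most 3 across and each return brings at least 1 back, so after t trips out (and t−1 returns) at most 3t − (t−1) of the 10 are across; that first reaches 10 at t = 5, so at least 9 crossings are needed.
The safety rule pushes this higher. Following every safe sequence of crossings, the most of the 10 that can be at cell block B as the transport cart arrives there on crossing 9 is 9 — never all 10.
So the move cannot be finished within 9 crossings. (The shortest complete plan takes 11:)
1. 2 prisoners → cell block B.  (cell block A: 5G 3P; cell block B: 0G 2P)
2. 1 prisoner ← cell block A.  (cell block A: 5G 4P; cell block B: 0G 1P)
3. 3 prisoners → cell block B.  (cell block A: 5G 1P; cell block B: 0G 4P)
4. 1 prisoner ← cell block A.  (cell block A: 5G 2P; cell block B: 0G 3P)
5. 3 guards → cell block B.  (cell block A: 2G 2P; cell block B: 3G 3P)
6. 1 guard and 1 prisoner ← cell block A.  (cell block A: 3G 3P; cell block B: 2G 2P)
7. 3 guards → cell block B.  (cell block A: 0G 3P; cell block B: 5G 2P)
8. 1 prisoner ← cell block A.  (cell block A: 0G 4P; cell block B: 5G 1P)
9. 2 prisoners → cell block B.  (cell block A: 0G 2P; cell block B: 5G 3P)
10. 1 prisoner ← cell block A.  (cell block A: 0G 3P; cell block B: 5G 2P)
11. 3 prisoners → cell block B.  (cell block A: 0G 0P; cell block B: 5G 5P)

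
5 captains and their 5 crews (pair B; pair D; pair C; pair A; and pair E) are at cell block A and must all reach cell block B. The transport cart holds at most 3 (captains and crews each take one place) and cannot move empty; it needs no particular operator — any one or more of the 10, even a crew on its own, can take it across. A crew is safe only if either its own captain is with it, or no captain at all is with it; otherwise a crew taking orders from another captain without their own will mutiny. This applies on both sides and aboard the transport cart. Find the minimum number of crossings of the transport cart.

11

Counting alone: each trip to cell block B takes at most 3 across and each return brings at least 1 back, so after t trips out (and t−1 returns) at most 3t − (t−1) of the 10 are across; that first reaches 10 at t = 5, so at least 9 crossings are needed.
The safety rule pushes this higher. Following every safe sequence of crossings, the most of the 10 that can be at cell block B as the transport cart arrives there on crossing 9 is 9 — never all 10.
So no plan with fewer than 11 crossings exists, and this one achieves 11:
1. captain B and crew B cross → cell block B.
2. captain B crosses ← cell block A.
3. crew A, crew C, and crew D cross → cell block B.
4. crew B crosses ← cell block A.
5. captain A, captain C, and captain D cross → cell block B.
6. captain D and crew D cross ← cell block A.
7. captain B, captain D, and captain E cross → cell block B.
8. crew C crosses ← cell block A.
9. crew B and crew D cross → cell block B.
10. crew B crosses ← cell block A.
11. crew B, crew C, and crew E cross → cell block B.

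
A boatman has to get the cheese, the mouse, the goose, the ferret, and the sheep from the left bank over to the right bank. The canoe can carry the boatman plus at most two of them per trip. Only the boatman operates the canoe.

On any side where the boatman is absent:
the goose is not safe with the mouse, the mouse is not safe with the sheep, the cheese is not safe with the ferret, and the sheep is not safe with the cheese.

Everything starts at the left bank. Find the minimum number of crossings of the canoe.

7

Counting alone: the boatman can take at most 2 across per trip to the right bank, so moving all 5 needs at least 3 loaded trips out, with a return between consecutive ones — at least 5 crossings.
The safety rule pushes this higher. Following every safe sequence of crossings, the most of the 5 that can be at the right bank as the canoe arrives there on crossing 5 is 4 — never all 5.
So no plan with fewer than 7 crossings exists, and this one achieves 7:
1. Boatman goes to the right bank with the cheese and the mouse.  [the left bank: the ferret, the goose, the sheep | the right bank: the cheese, the mouse]
2. Boatman goes back to the left bank alone.  [the left bank: the ferret, the goose, the sheep | the right bank: the cheese, the mouse]
3. Boatman goes to the right bank with the goose.  [the left bank: the ferret, the sheep | the right bank: the cheese, the goose, the mouse]
4. Boatman goes back to the left bank with the mouse.  [the left bank: the ferret, the mouse, the sheep | the right bank: the cheese, the goose]
5. Boatman goes to the right bank with the ferret and the sheep.  [the left bank: the mouse | the right bank: the cheese, the ferret, the goose, the sheep]
6. Boatman goes back to the left bank with the cheese.  [the left bank: the cheese, the mouse | the right bank: the ferret, the goose, the sheep]
7. Boatman goes to the right bank with the cheese and the mouse.  [the left bank: — | the right bank: the cheese, the ferret, the goose, the mouse, the sheep]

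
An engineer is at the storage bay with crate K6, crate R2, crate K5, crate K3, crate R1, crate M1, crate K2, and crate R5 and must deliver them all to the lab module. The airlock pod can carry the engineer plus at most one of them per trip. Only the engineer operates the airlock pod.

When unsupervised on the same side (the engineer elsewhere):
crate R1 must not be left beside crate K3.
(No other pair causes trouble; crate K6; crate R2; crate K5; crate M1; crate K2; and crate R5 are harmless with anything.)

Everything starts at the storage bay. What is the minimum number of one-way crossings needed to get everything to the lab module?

15

Counting alone: the engineer can take at most 1 across per trip to the lab module, so moving all 8 needs at least 8 loaded trips out, with a return between consecutive ones — at least 15 crossings.
The plan below uses exactly 15 crossings, so it is optimal:
1. Engineer goes to the lab module with crate K3.
2. Engineer goes back to the storage bay alone.
3. Engineer goes to the lab module with crate K6.
4. Engineer goes back to the storage bay alone.
5. Engineer goes to the lab module with crate R2.
6. Engineer goes back to the storage bay alone.
7. Engineer goes to the lab module with crate K5.
8. Engineer goes back to the storage bay alone.
9. Engineer goes to the lab module with crate M1.
10. Engineer goes back to the storage bay alone.
11. Engineer goes to the lab module with crate K2.
12. Engineer goes back to the storage bay alone.
13. Engineer goes to the lab module with crate R5.
14. Engineer goes back to the storage bay alone.
15. Engineer goes to the lab module with crate R1.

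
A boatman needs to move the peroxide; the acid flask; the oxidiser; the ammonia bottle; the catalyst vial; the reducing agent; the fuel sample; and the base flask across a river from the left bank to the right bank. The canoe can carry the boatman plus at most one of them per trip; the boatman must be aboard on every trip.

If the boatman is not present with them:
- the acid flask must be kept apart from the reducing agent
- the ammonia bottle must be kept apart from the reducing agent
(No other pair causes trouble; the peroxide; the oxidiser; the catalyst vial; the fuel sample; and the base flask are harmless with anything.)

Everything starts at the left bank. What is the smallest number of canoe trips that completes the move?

17

Counting alone: the boatman can take at most 1 across per trip to the right bank, so moving all 8 needs at least 8 loaded trips out, with a return between consecutive ones — at least 15 crossings.
The safety rule pushes this higher. Following every safe sequence of crossings, the most of the 8 that can be at the right bank as the canoe arrives there on crossing 15 is 7 — never all 8.
So no plan with fewer than 17 crossings exists, and this one achieves 17:
1. Boatman goes to the right bank with the reducing agent.  [the left bank: the acid flask, the ammonia bottle, the base flask, the catalyst vial, the fuel sample, the oxidiser, the peroxide | the right bank: the reducing agent]
2. Boatman goes back to the left bank alone.  [the left bank: the acid flask, the ammonia bottle, the base flask, the catalyst vial, the fuel sample, the oxidiser, the peroxide | the right bank: the reducing agent]
3. Boatman goes to the right bank with the peroxide.  [the left bank: the acid flask, the ammonia bottle, the base flask, the catalyst vial, the fuel sample, the oxidiser | the right bank: the peroxide, the reducing agent]
4. Boatman goes back to the left bank alone.  [the left bank: the acid flask, the ammonia bottle, the base flask, the catalyst vial, the fuel sample, the oxidiser | the right bank: the peroxide, the reducing agent]
5. Boatman goes to the right bank with the acid flask.  [the left bank: the ammonia bottle, the base flask, the catalyst vial, the fuel sample, the oxidiser | the right bank: the acid flask, the peroxide, the reducing agent]
6. Boatman goes back to the left bank with the reducing agent.  [the left bank: the ammonia bottle, the base flask, the catalyst vial, the fuel sample, the oxidiser, the reducing agent | the right bank: the acid flask, the peroxide]
7. Boatman goes to the right bank with the ammonia bottle.  [the left bank: the base flask, the catalyst vial, the fuel sample, the oxidiser, the reducing agent | the right bank: the acid flask, the ammonia bottle, the peroxide]
8. Boatman goes back to the left bank alone.  [the left bank: the base flask, the catalyst vial, the fuel sample, the oxidiser, the reducing agent | the right bank: the acid flask, the ammonia bottle, the peroxide]
9. Boatman goes to the right bank with the oxidiser.  [the left bank: the base flask, the catalyst vial, the fuel sample, the reducing agent | the right bank: the acid flask, the ammonia bottle, the oxidiser, the peroxide]
10. Boatman goes back to the left bank alone.  [the left bank: the base flask, the catalyst vial, the fuel sample, the reducing agent | the right bank: the acid flask, the ammonia bottle, the oxidiser, the peroxide]
11. Boatman goes to the right bank with the catalyst vial.  [the left bank: the base flask, the fuel sample, the reducing agent | the right bank: the acid flask, the ammonia bottle, the catalyst vial, the oxidiser, the peroxide]
12. Boatman goes back to the left bank alone.  [the left bank: the base flask, the fuel sample, the reducing agent | the right bank: the acid flask, the ammonia bottle, the catalyst vial, the oxidiser, the peroxide]
13. Boatman goes to the right bank with the fuel sample.  [the left bank: the base flask, the reducing agent | the right bank: the acid flask, the ammonia bottle, the catalyst vial, the fuel sample, the oxidiser, the peroxide]
14. Boatman goes back to the left bank alone.  [the left bank: the base flask, the reducing agent | the right bank: the acid flask, the ammonia bottle, the catalyst vial, the fuel sample, the oxidiser, the peroxide]
15. Boatman goes to the right bank with the base flask.  [the left bank: the reducing agent | the right bank: the acid flask, the ammonia bottle, the base flask, the catalyst vial, the fuel sample, the oxidiser, the peroxide]
16. Boatman goes back to the left bank alone.  [the left bank: the reducing agent | the right bank: the acid flask, the ammonia bottle, the base flask, the catalyst vial, the fuel sample, the oxidiser, the peroxide]
17. Boatman goes to the right bank with the reducing agent.  [the left bank: — | the right bank: the acid flask, the ammonia bottle, the base flask, the catalyst vial, the fuel sample, the oxidiser, the peroxide, the reducing agent]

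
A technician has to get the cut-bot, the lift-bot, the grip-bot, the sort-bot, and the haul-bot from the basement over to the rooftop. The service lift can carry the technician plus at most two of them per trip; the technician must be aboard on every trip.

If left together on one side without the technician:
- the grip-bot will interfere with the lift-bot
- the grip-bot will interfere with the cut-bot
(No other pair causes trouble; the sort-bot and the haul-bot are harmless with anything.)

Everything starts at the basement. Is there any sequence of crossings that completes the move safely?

Yes

1. Technician goes to the rooftop with the grip-bot.  [the basement: the cut-bot, the haul-bot, the lift-bot, the sort-bot | the rooftop: the grip-bot]
2. Technician goes back to the basement alone.  [the basement: the cut-bot, the haul-bot, the lift-bot, the sort-bot | the rooftop: the grip-bot]
3. Technician goes to the rooftop with the haul-bot and the sort-bot.  [the basement: the cut-bot, the lift-bot | the rooftop: the grip-bot, the haul-bot, the sort-bot]
4. Technician goes back to the basement alone.  [the basement: the cut-bot, the lift-bot | the rooftop: the grip-bot, the haul-bot, the sort-bot]
5. Technician goes to the rooftop with the cut-bot and the lift-bot.  [the basement: — | the rooftop: the cut-bot, the grip-bot, the haul-bot, the lift-bot, the sort-bot]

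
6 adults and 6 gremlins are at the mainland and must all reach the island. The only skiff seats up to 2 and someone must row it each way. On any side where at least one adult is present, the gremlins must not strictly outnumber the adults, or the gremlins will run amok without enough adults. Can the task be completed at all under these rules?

Following every safe sequence of crossings from the start, the most of the 12 that can be at the island as the skiff arrives there on crossings 1, 3, 5, 7, 9 is 2, 3, 4, 5, 6 respectively; the best ever achieved is 6 of 12.
From crossing 11 on, no configuration arises that was not already reachable earlier: only 15 distinct safe configurations (who is on which side, and where the skiff is) can ever be reached, none of them has everyone across, and every continuation just revisits them. They are: 0 adults + 0 gremlins across (skiff back at the start); 0 adults + 1 gremlin across (skiff there); 0 adults + 1 gremlin across (skiff back at the start); 0 adults + 2 gremlins across (skiff there); 0 adults + 2 gremlins across (skiff back at the start); 0 adults + 3 gremlins across (skiff there); 0 adults + 3 gremlins across (skiff back at the start); 0 adults + 4 gremlins across (skiff there); 0 adults + 4 gremlins across (skiff back at the start); 0 adults + 5 gremlins across (skiff there); 0 adults + 5 gremlins across (skiff back at the start); 0 adults + 6 gremlins across (skiff there); 1 adult + 1 gremlin across (skiff there); 1 adult + 1 gremlin across (skiff back at the start); 2 adults + 2 gremlins across (skiff there). So no valid plan exists.

No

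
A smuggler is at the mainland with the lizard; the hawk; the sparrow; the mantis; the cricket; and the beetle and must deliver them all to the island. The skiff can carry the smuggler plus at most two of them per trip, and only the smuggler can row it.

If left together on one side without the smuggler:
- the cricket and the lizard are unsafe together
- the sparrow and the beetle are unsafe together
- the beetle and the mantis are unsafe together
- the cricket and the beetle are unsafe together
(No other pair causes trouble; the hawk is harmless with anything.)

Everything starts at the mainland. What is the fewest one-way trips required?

Counting alone: the smuggler can take at most 2 across per trip to the island, so moving all 6 needs at least 3 loaded trips out, with a return between consecutive ones — at least 5 crossings.
The safety rule pushes this higher. Following every safe sequence of crossings, the most of the 6 that can be at the island as the skiff arrives there on crossing 5 is 5 — never all 6.
So no plan with fewer than 7 crossings exists, and this one achieves 7:
1. Smuggler goes to the island with the beetle and the lizard.  [the mainland: the cricket, the hawk, the mantis, the sparrow | the island: the beetle, the lizard]
2. Smuggler goes back to the mainland alone.  [the mainland: the cricket, the hawk, the mantis, the sparrow | the island: the beetle, the lizard]
3. Smuggler goes to the island with the hawk.  [the mainland: the cricket, the mantis, the sparrow | the island: the beetle, the hawk, the lizard]
4. Smuggler goes back to the mainland alone.  [the mainland: the cricket, the mantis, the sparrow | the island: the beetle, the hawk, the lizard]
5. Smuggler goes to the island with the mantis and the sparrow.  [the mainland: the cricket | the island: the beetle, the hawk, the lizard, the mantis, the sparrow]
6. Smuggler goes back to the mainland with the beetle.  [the mainland: the beetle, the cricket | the island: the hawk, the lizard, the mantis, the sparrow]
7. Smuggler goes to the island with the beetle and the cricket.  [the mainland: — | the island: the beetle, the cricket, the hawk, the lizard, the mantis, the sparrow]

7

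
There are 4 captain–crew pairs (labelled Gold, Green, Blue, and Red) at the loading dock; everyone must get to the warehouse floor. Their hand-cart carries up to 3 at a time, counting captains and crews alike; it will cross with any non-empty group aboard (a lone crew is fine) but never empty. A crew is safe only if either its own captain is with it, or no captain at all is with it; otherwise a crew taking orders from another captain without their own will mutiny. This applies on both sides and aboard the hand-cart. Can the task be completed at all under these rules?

Yes

1. captain Gold and crew Gold cross → the warehouse floor.
2. captain Gold crosses ← the loading dock.
3. captain Gold, captain Green, and crew Green cross → the warehouse floor.
4. captain Gold and crew Gold cross ← the loading dock.
5. captain Blue, captain Gold, and captain Red cross → the warehouse floor.
6. crew Green crosses ← the loading dock.
7. crew Gold and crew Green cross → the warehouse floor.
8. crew Gold crosses ← the loading dock.
9. crew Blue, crew Gold, and crew Red cross → the warehouse floor.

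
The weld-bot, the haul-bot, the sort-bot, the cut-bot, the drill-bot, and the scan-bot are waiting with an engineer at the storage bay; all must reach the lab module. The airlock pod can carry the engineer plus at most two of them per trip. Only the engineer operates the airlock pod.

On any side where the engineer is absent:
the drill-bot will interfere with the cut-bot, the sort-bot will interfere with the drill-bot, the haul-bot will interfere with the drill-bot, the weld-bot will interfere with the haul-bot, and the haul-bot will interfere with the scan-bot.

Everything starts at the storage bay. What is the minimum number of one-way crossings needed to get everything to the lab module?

7

Counting alone: the engineer can take at most 2 across per trip to the lab module, so moving all 6 needs at least 3 loaded trips out, with a return between consecutive ones — at least 5 crossings.
The safety rule pushes this higher. Following every safe sequence of crossings, the most of the 6 that can be at the lab module as the airlock pod arrives there on crossing 5 is 5 — never all 6.
So no plan with fewer than 7 crossings exists, and this one achieves 7:
1. Engineer goes to the lab module with the drill-bot and the haul-bot.  [the storage bay: the cut-bot, the scan-bot, the sort-bot, the weld-bot | the lab module: the drill-bot, the haul-bot]
2. Engineer goes back to the storage bay with the haul-bot.  [the storage bay: the cut-bot, the haul-bot, the scan-bot, the sort-bot, the weld-bot | the lab module: the drill-bot]
3. Engineer goes to the lab module with the scan-bot and the weld-bot.  [the storage bay: the cut-bot, the haul-bot, the sort-bot | the lab module: the drill-bot, the scan-bot, the weld-bot]
4. Engineer goes back to the storage bay alone.  [the storage bay: the cut-bot, the haul-bot, the sort-bot | the lab module: the drill-bot, the scan-bot, the weld-bot]
5. Engineer goes to the lab module with the cut-bot and the sort-bot.  [the storage bay: the haul-bot | the lab module: the cut-bot, the drill-bot, the scan-bot, the sort-bot, the weld-bot]
6. Engineer goes back to the storage bay with the drill-bot.  [the storage bay: the drill-bot, the haul-bot | the lab module: the cut-bot, the scan-bot, the sort-bot, the weld-bot]
7. Engineer goes to the lab module with the drill-bot and the haul-bot.  [the storage bay: — | the lab module: the cut-bot, the drill-bot, the haul-bot, the scan-bot, the sort-bot, the weld-bot]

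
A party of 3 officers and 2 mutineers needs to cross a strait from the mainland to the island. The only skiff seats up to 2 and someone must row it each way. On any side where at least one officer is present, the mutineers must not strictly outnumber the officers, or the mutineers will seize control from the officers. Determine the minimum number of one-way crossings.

7

Counting alone: each trip to the island takes at most 2 across and each return brings at least 1 back, so after t trips out (and t−1 returns) at most 2t − (t−1) of the 5 are across; that first reaches 5 at t = 4, so at least 7 crossings are needed.
The plan below uses exactly 7 crossings, so it is optimal:
1. 2 mutineers → the island.  (the mainland: 3O 0M; the island: 0O 2M)
2. 1 mutineer ← the mainland.  (the mainland: 3O 1M; the island: 0O 1M)
3. 2 officers → the island.  (the mainland: 1O 1M; the island: 2O 1M)
4. 1 officer ← the mainland.  (the mainland: 2O 1M; the island: 1O 1M)
5. 1 officer and 1 mutineer → the island.  (the mainland: 1O 0M; the island: 2O 2M)
6. 1 mutineer ← the mainland.  (the mainland: 1O 1M; the island: 2O 1M)
7. 1 officer and 1 mutineer → the island.  (the mainland: 0O 0M; the island: 3O 2M)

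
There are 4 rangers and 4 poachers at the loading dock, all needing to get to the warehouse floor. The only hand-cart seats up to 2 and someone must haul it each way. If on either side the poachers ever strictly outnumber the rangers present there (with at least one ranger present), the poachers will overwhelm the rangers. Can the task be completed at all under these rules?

Following every safe sequence of crossings from the start, the most of the 8 that can be at the warehouse floor as the hand-cart arrives there on crossings 1, 3, 5 is 2, 3, 4 respectively; the best ever achieved is 4 of 8.
From crossing 7 on, no configuration arises that was not already reachable earlier: only 11 distinct safe configurations (who is on which side, and where the hand-cart is) can ever be reached, none of them has everyone across, and every continuation just revisits them. They are: 0 rangers + 0 poachers across (hand-cart back at the start); 0 rangers + 1 poacher across (hand-cart there); 0 rangers + 1 poacher across (hand-cart back at the start); 0 rangers + 2 poachers across (hand-cart there); 0 rangers + 2 poachers across (hand-cart back at the start); 0 rangers + 3 poachers across (hand-cart there); 0 rangers + 3 poachers across (hand-cart back at the start); 0 rangers + 4 poachers across (hand-cart there); 1 ranger + 1 poacher across (hand-cart there); 1 ranger + 1 poacher across (hand-cart back at the start); 2 rangers + 2 poachers across (hand-cart there). So no valid plan exists.

No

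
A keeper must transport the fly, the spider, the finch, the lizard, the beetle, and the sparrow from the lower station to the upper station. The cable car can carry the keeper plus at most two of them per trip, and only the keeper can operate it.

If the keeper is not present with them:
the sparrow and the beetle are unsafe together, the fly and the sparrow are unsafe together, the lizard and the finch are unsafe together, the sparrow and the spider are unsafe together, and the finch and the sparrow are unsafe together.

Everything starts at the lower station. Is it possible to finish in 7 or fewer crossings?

Yes

Yes — this plan uses 7 crossings (≤ 7):
1. Keeper goes to the upper station with the finch and the sparrow.
2. Keeper goes back to the lower station with the finch.
3. Keeper goes to the upper station with the finch and the fly.
4. Keeper goes back to the lower station with the sparrow.
5. Keeper goes to the upper station with the beetle and the spider.
6. Keeper goes back to the lower station alone.
7. Keeper goes to the upper station with the lizard and the sparrow.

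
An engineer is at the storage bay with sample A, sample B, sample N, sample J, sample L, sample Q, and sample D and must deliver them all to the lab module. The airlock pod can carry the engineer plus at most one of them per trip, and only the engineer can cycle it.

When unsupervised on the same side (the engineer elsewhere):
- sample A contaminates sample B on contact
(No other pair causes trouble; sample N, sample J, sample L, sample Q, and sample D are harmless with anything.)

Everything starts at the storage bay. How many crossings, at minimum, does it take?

13

Counting alone: the engineer can take at most 1 across per trip to the lab module, so moving all 7 needs at least 7 loaded trips out, with a return between consecutive ones — at least 13 crossings.
The plan below uses exactly 13 crossings, so it is optimal:
1. Engineer goes to the lab module with sample A.  [the storage bay: sample B, sample D, sample J, sample L, sample N, sample Q | the lab module: sample A]
2. Engineer goes back to the storage bay alone.  [the storage bay: sample B, sample D, sample J, sample L, sample N, sample Q | the lab module: sample A]
3. Engineer goes to the lab module with sample N.  [the storage bay: sample B, sample D, sample J, sample L, sample Q | the lab module: sample A, sample N]
4. Engineer goes back to the storage bay alone.  [the storage bay: sample B, sample D, sample J, sample L, sample Q | the lab module: sample A, sample N]
5. Engineer goes to the lab module with sample J.  [the storage bay: sample B, sample D, sample L, sample Q | the lab module: sample A, sample J, sample N]
6. Engineer goes back to the storage bay alone.  [the storage bay: sample B, sample D, sample L, sample Q | the lab module: sample A, sample J, sample N]
7. Engineer goes to the lab module with sample L.  [the storage bay: sample B, sample D, sample Q | the lab module: sample A, sample J, sample L, sample N]
8. Engineer goes back to the storage bay alone.  [the storage bay: sample B, sample D, sample Q | the lab module: sample A, sample J, sample L, sample N]
9. Engineer goes to the lab module with sample Q.  [the storage bay: sample B, sample D | the lab module: sample A, sample J, sample L, sample N, sample Q]
10. Engineer goes back to the storage bay alone.  [the storage bay: sample B, sample D | the lab module: sample A, sample J, sample L, sample N, sample Q]
11. Engineer goes to the lab module with sample D.  [the storage bay: sample B | the lab module: sample A, sample D, sample J, sample L, sample N, sample Q]
12. Engineer goes back to the storage bay alone.  [the storage bay: sample B | the lab module: sample A, sample D, sample J, sample L, sample N, sample Q]
13. Engineer goes to the lab module with sample B.  [the storage bay: — | the lab module: sample A, sample B, sample D, sample J, sample L, sample N, sample Q]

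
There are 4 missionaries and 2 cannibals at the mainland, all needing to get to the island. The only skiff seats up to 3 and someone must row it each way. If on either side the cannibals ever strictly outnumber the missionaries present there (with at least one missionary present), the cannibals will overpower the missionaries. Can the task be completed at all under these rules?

Yes

1. 2 cannibals → the island.  (the mainland: 4M 0C; the island: 0M 2C)
2. 1 cannibal ← the mainland.  (the mainland: 4M 1C; the island: 0M 1C)
3. 2 missionaries and 1 cannibal → the island.  (the mainland: 2M 0C; the island: 2M 2C)
4. 1 cannibal ← the mainland.  (the mainland: 2M 1C; the island: 2M 1C)
5. 2 missionaries and 1 cannibal → the island.  (the mainland: 0M 0C; the island: 4M 2C)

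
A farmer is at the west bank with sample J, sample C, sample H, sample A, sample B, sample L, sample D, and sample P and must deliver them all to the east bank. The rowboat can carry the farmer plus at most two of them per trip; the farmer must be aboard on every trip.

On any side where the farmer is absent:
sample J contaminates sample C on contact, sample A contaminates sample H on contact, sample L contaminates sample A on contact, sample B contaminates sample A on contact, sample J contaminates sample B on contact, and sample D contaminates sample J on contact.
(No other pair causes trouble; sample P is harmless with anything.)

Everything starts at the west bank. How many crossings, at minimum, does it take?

Counting alone: the farmer can take at most 2 across per trip to the east bank, so moving all 8 needs at least 4 loaded trips out, with a return between consecutive ones — at least 7 crossings.
The safety rule pushes this higher. Following every safe sequence of crossings, the most of the 8 that can be at the east bank as the rowboat arrives there on crossing 7 is 6 — never all 8.
So no plan with fewer than 9 crossings exists, and this one achieves 9:
1. Farmer goes to the east bank with sample A and sample J.
2. Farmer goes back to the west bank alone.
3. Farmer goes to the east bank with sample C and sample D.
4. Farmer goes back to the west bank with sample J.
5. Farmer goes to the east bank with sample B and sample H.
6. Farmer goes back to the west bank with sample A.
7. Farmer goes to the east bank with sample L and sample P.
8. Farmer goes back to the west bank alone.
9. Farmer goes to the east bank with sample A and sample J.

9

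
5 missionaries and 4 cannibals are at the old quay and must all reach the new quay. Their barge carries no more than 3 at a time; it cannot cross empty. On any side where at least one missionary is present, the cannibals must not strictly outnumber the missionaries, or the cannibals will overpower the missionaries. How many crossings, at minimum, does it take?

Counting alone: each trip to the new quay takes at most 3 across and each return brings at least 1 back, so after t trips out (and t−1 returns) at most 3t − (t−1) of the 9 are across; that first reaches 9 at t = 4, so at least 7 crossings are needed.
The plan below uses exactly 7 crossings, so it is optimal:
1. 3 cannibals → the new quay.  (the old quay: 5M 1C; the new quay: 0M 3C)
2. 1 cannibal ← the old quay.  (the old quay: 5M 2C; the new quay: 0M 2C)
3. 3 missionaries → the new quay.  (the old quay: 2M 2C; the new quay: 3M 2C)
4. 1 missionary ← the old quay.  (the old quay: 3M 2C; the new quay: 2M 2C)
5. 2 missionaries and 1 cannibal → the new quay.  (the old quay: 1M 1C; the new quay: 4M 3C)
6. 1 missionary ← the old quay.  (the old quay: 2M 1C; the new quay: 3M 3C)
7. 2 missionaries and 1 cannibal → the new quay.  (the old quay: 0M 0C; the new quay: 5M 4C)

7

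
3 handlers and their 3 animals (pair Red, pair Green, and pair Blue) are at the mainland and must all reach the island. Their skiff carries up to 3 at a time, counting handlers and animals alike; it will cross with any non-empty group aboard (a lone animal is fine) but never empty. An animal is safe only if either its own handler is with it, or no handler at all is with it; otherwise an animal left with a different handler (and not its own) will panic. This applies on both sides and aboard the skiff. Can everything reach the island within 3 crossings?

No

Counting alone: each trip to the island takes at most 3 across and each return brings at least 1 back, so after t trips out (and t−1 returns) at most 3t − (t−1) of the 6 are across; that first reaches 6 at t = 3, so at least 5 crossings are needed.
Since 3 < 5, 3 crossings cannot be enough. (The shortest complete plan in fact takes 5:)
1. animal Red and handler Red cross → the island.
2. handler Red crosses ← the mainland.
3. handler Blue, handler Green, and handler Red cross → the island.
4. animal Red crosses ← the mainland.
5. animal Blue, animal Green, and animal Red cross → the island.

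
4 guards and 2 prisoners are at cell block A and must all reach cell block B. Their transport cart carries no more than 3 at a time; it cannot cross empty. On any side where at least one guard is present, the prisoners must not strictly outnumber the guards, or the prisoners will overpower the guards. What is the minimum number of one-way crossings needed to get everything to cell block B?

5

Counting alone: each trip to cell block B takes at most 3 across and each return brings at least 1 back, so after t trips out (and t−1 returns) at most 3t − (t−1) of the 6 are across; that first reaches 6 at t = 3, so at least 5 crossings are needed.
The plan below uses exactly 5 crossings, so it is optimal:
1. 2 prisoners → cell block B.  (cell block A: 4G 0P; cell block B: 0G 2P)
2. 1 prisoner ← cell block A.  (cell block A: 4G 1P; cell block B: 0G 1P)
3. 2 guards and 1 prisoner → cell block B.  (cell block A: 2G 0P; cell block B: 2G 2P)
4. 1 prisoner ← cell block A.  (cell block A: 2G 1P; cell block B: 2G 1P)
5. 2 guards and 1 prisoner → cell block B.  (cell block A: 0G 0P; cell block B: 4G 2P)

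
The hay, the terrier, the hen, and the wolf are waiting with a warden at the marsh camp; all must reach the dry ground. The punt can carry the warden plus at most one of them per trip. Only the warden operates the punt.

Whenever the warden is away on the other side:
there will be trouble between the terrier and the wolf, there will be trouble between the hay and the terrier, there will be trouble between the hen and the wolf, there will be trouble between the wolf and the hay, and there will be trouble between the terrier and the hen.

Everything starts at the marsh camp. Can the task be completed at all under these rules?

Whatever the first load, the items left behind include a forbidden pair without the warden. No opening move is safe, so no plan exists.

No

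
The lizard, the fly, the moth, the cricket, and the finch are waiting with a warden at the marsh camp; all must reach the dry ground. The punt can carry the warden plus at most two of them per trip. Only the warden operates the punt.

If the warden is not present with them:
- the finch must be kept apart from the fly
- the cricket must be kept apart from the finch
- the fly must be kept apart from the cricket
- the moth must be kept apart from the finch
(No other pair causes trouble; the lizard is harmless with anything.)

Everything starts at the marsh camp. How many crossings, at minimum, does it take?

Counting alone: the warden can take at most 2 across per trip to the dry ground, so moving all 5 needs at least 3 loaded trips out, with a return between consecutive ones — at least 5 crossings.
The safety rule pushes this higher. Following every safe sequence of crossings, the most of the 5 that can be at the dry ground as the punt arrives there on crossing 5 is 4 — never all 5.
So no plan with fewer than 7 crossings exists, and this one achieves 7:
1. Warden goes to the dry ground with the finch and the fly.
2. Warden goes back to the marsh camp with the fly.
3. Warden goes to the dry ground with the fly and the lizard.
4. Warden goes back to the marsh camp with the fly.
5. Warden goes to the dry ground with the fly and the moth.
6. Warden goes back to the marsh camp with the finch.
7. Warden goes to the dry ground with the cricket and the finch.

7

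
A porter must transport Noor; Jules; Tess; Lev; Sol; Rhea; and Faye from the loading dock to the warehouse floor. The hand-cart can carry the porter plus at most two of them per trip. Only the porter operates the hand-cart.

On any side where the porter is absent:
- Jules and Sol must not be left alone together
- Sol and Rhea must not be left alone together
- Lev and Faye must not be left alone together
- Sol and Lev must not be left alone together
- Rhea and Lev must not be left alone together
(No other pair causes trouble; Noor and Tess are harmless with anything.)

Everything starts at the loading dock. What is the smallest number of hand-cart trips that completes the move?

Counting alone: the porter can take at most 2 across per trip to the warehouse floor, so moving all 7 needs at least 4 loaded trips out, with a return between consecutive ones — at least 7 crossings.
The safety rule pushes this higher. Following every safe sequence of crossings, the most of the 7 that can be at the warehouse floor as the hand-cart arrives there on crossings 7, 9 is 5, 6 respectively — never all 7.
So no plan with fewer than 11 crossings exists, and this one achieves 11:
1. Porter goes to the warehouse floor with Lev and Sol.
2. Porter goes back to the loading dock with Lev.
3. Porter goes to the warehouse floor with Lev and Noor.
4. Porter goes back to the loading dock with Lev.
5. Porter goes to the warehouse floor with Jules and Lev.
6. Porter goes back to the loading dock with Sol.
7. Porter goes to the warehouse floor with Sol and Tess.
8. Porter goes back to the loading dock with Sol.
9. Porter goes to the warehouse floor with Faye and Rhea.
10. Porter goes back to the loading dock with Lev.
11. Porter goes to the warehouse floor with Lev and Sol.

11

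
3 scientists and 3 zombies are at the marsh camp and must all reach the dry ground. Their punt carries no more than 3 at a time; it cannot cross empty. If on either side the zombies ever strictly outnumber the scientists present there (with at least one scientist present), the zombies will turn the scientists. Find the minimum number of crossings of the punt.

Counting alone: each trip to the dry ground takes at most 3 across and each return brings at least 1 back, so after t trips out (and t−1 returns) at most 3t − (t−1) of the 6 are across; that first reaches 6 at t = 3, so at least 5 crossings are needed.
The plan below uses exactly 5 crossings, so it is optimal:
1. 2 zombies → the dry ground.  (the marsh camp: 3S 1Z; the dry ground: 0S 2Z)
2. 1 zombie ← the marsh camp.  (the marsh camp: 3S 2Z; the dry ground: 0S 1Z)
3. 3 scientists → the dry ground.  (the marsh camp: 0S 2Z; the dry ground: 3S 1Z)
4. 1 zombie ← the marsh camp.  (the marsh camp: 0S 3Z; the dry ground: 3S 0Z)
5. 3 zombies → the dry ground.  (the marsh camp: 0S 0Z; the dry ground: 3S 3Z)

5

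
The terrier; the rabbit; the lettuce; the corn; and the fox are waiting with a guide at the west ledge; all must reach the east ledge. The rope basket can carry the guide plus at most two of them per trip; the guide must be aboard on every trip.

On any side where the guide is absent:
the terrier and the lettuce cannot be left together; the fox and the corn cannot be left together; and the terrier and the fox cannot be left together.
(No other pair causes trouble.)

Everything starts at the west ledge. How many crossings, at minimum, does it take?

5

Counting alone: the guide can take at most 2 across per trip to the east ledge, so moving all 5 needs at least 3 loaded trips out, with a return between consecutive ones — at least 5 crossings.
The plan below uses exactly 5 crossings, so it is optimal:
1. Guide goes to the east ledge with the corn and the terrier.  [the west ledge: the fox, the lettuce, the rabbit | the east ledge: the corn, the terrier]
2. Guide goes back to the west ledge alone.  [the west ledge: the fox, the lettuce, the rabbit | the east ledge: the corn, the terrier]
3. Guide goes to the east ledge with the rabbit.  [the west ledge: the fox, the lettuce | the east ledge: the corn, the rabbit, the terrier]
4. Guide goes back to the west ledge alone.  [the west ledge: the fox, the lettuce | the east ledge: the corn, the rabbit, the terrier]
5. Guide goes to the east ledge with the fox and the lettuce.  [the west ledge: — | the east ledge: the corn, the fox, the lettuce, the rabbit, the terrier]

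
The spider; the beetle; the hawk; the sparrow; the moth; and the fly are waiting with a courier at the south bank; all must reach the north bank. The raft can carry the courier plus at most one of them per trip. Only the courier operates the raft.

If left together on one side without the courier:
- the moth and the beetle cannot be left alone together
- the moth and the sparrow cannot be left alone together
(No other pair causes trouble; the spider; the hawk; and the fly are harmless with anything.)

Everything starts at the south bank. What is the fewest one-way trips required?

Counting alone: the courier can take at most 1 across per trip to the north bank, so moving all 6 needs at least 6 loaded trips out, with a return between consecutive ones — at least 11 crossings.
The safety rule pushes this higher. Following every safe sequence of crossings, the most of the 6 that can be at the north bank as the raft arrives there on crossing 11 is 5 — never all 6.
So no plan with fewer than 13 crossings exists, and this one achieves 13:
1. Courier goes to the north bank with the moth.
2. Courier goes back to the south bank alone.
3. Courier goes to the north bank with the spider.
4. Courier goes back to the south bank alone.
5. Courier goes to the north bank with the beetle.
6. Courier goes back to the south bank with the moth.
7. Courier goes to the north bank with the sparrow.
8. Courier goes back to the south bank alone.
9. Courier goes to the north bank with the hawk.
10. Courier goes back to the south bank alone.
11. Courier goes to the north bank with the fly.
12. Courier goes back to the south bank alone.
13. Courier goes to the north bank with the moth.

13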